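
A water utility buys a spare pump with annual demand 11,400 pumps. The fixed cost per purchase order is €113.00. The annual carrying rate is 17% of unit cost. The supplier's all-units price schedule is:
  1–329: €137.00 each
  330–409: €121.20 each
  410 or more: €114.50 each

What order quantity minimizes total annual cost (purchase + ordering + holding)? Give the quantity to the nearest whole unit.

Q* ≈ 410 pumps

Holding cost per unit per year at price C is H = 0.17·C.
Candidates are each tier's EOQ (if it falls in that tier) and each price-break quantity.
Tier 1 (€137.00): EOQ = 332.6 exceeds tier's upper bound 329, so this tier is dominated.
EOQ at €121.20 = 353.6 (feasible in tier 2): TC = 11,400×€121.20 + (11,400/353.6)×113 + (353.6/2)×0.17×€121.20 = €1,388,965.89.
EOQ at €114.50 = 363.8 < 410, so use break Q=410: TC = 11,400×€114.50 + (11,400/410.0)×113 + (410.0/2)×0.17×€114.50 = €1,312,432.28.
Lowest total cost is €1,312,432.28 at Q = 410.0.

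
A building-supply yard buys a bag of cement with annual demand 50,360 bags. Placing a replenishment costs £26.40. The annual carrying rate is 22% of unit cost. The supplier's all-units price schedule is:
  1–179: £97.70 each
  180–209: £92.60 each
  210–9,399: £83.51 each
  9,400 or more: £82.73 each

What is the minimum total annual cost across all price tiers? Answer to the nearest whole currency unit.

TC* ≈ £4,212,553

Holding cost per unit per year at price C is H = 0.22·C.
For each price level, check whether its EOQ is feasible; otherwise the best quantity at that price is the breakpoint.
Tier 1 (£97.70): EOQ = 351.7 exceeds tier's upper bound 179, so this tier is dominated.
Tier 2 (£92.60): EOQ = 361.3 exceeds tier's upper bound 209, so this tier is dominated.
EOQ at £83.51 = 380.4 (feasible in tier 3): TC = 50,360×£83.51 + (50,360/380.4)×26.4 + (380.4/2)×0.22×£83.51 = £4,212,553.01.
EOQ at £82.73 = 382.2 < 9400, so use break Q=9400: TC = 50,360×£82.73 + (50,360/9400.0)×26.4 + (9400.0/2)×0.22×£82.73 = £4,251,967.06.
Lowest total cost among the candidates is at Q = 380.4.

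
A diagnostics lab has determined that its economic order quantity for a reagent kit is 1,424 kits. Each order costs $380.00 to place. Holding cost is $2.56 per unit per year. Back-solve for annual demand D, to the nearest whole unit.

The basic EOQ model gives Q* = √(2DS/H); rearrange for the unknown.
From Q* = √(2DS/H): D = Q*²H / (2S) = 1,424² × 2.56 / (2 × 380) = 6830.403.

D ≈ 6,830 kits per year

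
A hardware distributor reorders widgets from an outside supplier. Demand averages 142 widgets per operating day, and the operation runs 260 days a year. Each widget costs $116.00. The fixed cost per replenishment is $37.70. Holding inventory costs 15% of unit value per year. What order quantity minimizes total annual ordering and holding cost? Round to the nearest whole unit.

Q* ≈ 400 widgets

Annual demand D = 142 × 260 = 36,920.
Holding cost H = 0.15 × $116.00 = $17.4000 per unit per year.
EOQ = √(2DS / H) = √(2 × 36,920 × 37.7 / 17.4).
= √(2,783,768 / 17.4) = √159,986.6667 ≈ 399.983.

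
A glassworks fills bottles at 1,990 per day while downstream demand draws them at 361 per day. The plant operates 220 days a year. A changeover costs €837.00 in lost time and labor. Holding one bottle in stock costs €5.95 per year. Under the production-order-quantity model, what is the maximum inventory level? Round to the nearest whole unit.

Annual demand D = 361 × 220 = 79,420.
Production build-up factor (1 − d/p) = 1 − 361/1,990 = 0.8186.
Q* = √(2DS / (H(1 − d/p))) = √(2 × 79,420 × 837 / (5.95 × 0.8186)).
= √(132,949,080 / 4.8706) ≈ 5224.566.
Maximum inventory = Q*(1 − d/p) = 5224.566 × 0.8186 ≈ 4276.793.

I_max ≈ 4,277 bottles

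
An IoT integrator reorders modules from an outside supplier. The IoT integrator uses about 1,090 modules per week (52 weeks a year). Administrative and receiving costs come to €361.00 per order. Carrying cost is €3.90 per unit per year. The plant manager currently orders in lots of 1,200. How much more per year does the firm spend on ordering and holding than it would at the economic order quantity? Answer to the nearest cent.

Annual demand D = 1,090 × 52 = 56,680.
EOQ = √(2DS/H) = √(2 × 56,680 × 361 / 3.9) ≈ 3239.30.
Cost at Q* = (D/Q*)S + (Q*/2)H = √(2DSH) ≈ €12,633.27.
Cost at Q = 1,200: (56,680/1,200)×361 + (1,200/2)×3.9 = €17,051.23 + €2,340.00 = €19,391.23.
Excess = €19,391.23 − €12,633.27 = €6,757.96.

Extra cost ≈ €6,757.96 per year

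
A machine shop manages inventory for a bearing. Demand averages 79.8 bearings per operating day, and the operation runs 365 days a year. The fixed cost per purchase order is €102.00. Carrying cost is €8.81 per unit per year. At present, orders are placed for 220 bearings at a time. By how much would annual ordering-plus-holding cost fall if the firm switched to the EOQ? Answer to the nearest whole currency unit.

Annual demand D = 79.8 × 365 = 29,127.
EOQ = √(2DS/H) = √(2 × 29,127 × 102 / 8.81) ≈ 821.25.
Cost at Q* = (D/Q*)S + (Q*/2)H = √(2DSH) ≈ €7,235.21.
Cost at Q = 220: (29,127/220)×102 + (220/2)×8.81 = €13,504.34 + €969.10 = €14,473.44.
Excess = €14,473.44 − €7,235.21 = €7,238.23.

Extra cost ≈ €7,238 per year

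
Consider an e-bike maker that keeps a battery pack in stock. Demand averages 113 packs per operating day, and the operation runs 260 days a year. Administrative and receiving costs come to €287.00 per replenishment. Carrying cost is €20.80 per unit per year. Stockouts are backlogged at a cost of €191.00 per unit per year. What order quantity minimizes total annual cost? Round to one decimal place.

Q* ≈ 948.2 packs

Annual demand D = 113 × 260 = 29,380.
With planned backorders, Q* = √(2DS/H) · √((H+B)/B).
√(2DS/H) = √(2 × 29,380 × 287 / 20.8) = 900.430.
√((H+B)/B) = √((20.8+191)/191) = 1.0530.
Q* ≈ 948.192.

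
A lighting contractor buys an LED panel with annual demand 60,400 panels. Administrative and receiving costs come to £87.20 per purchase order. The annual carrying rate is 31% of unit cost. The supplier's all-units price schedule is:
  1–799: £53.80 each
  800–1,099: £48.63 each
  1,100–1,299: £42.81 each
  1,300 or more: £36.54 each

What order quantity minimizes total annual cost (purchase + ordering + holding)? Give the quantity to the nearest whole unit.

Holding cost per unit per year at price C is H = 0.31·C.
Evaluate total cost at each tier's feasible EOQ or, if the EOQ is below the tier, at the tier's minimum quantity.
EOQ at £53.80 = 794.7 (feasible in tier 1): TC = 60,400×£53.80 + (60,400/794.7)×87.2 + (794.7/2)×0.31×£53.80 = £3,262,774.51.
EOQ at £48.63 = 835.9 (feasible in tier 2): TC = 60,400×£48.63 + (60,400/835.9)×87.2 + (835.9/2)×0.31×£48.63 = £2,949,853.57.
EOQ at £42.81 = 890.9 < 1100, so use break Q=1100: TC = 60,400×£42.81 + (60,400/1100.0)×87.2 + (1100.0/2)×0.31×£42.81 = £2,597,811.18.
EOQ at £36.54 = 964.3 < 1300, so use break Q=1300: TC = 60,400×£36.54 + (60,400/1300.0)×87.2 + (1300.0/2)×0.31×£36.54 = £2,218,430.26.
Lowest total cost is £2,218,430.26 at Q = 1300.0.

Q* ≈ 1,300 panels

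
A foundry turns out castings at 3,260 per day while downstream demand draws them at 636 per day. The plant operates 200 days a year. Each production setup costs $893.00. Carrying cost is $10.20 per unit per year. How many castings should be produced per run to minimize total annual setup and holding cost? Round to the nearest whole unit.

Q* ≈ 5,260 castings

Annual demand D = 636 × 200 = 127,200.
Production build-up factor (1 − d/p) = 1 − 636/3,260 = 0.8049.
Q* = √(2DS / (H(1 − d/p))) = √(2 × 127,200 × 893 / (10.2 × 0.8049)).
= √(227,179,200 / 8.2101) ≈ 5260.307.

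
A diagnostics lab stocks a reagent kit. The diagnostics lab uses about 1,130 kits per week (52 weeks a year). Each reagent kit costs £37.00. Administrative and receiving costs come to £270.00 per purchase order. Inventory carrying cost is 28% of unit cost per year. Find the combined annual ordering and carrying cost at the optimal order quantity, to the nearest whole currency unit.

Annual demand D = 1,130 × 52 = 58,760.
Holding cost H = 0.28 × £37.00 = £10.3600 per unit per year.
Q* = √(2DS/H) = √(2 × 58,760 × 270 / 10.36) ≈ 1750.08.
At the optimum the two cost components are equal, so total cost = 2·(Q*/2)H = Q*·H.
Minimum total = √(2DSH) = √(2 × 58,760 × 270 × 10.36) ≈ 18130.829.

TC* ≈ £18,131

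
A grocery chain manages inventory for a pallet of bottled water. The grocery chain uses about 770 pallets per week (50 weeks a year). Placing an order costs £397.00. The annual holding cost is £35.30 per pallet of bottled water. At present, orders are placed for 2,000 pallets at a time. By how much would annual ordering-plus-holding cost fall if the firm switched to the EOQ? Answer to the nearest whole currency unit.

Extra cost ≈ £10,093 per year

Annual demand D = 770 × 50 = 38,500.
EOQ = √(2DS/H) = √(2 × 38,500 × 397 / 35.3) ≈ 930.58.
Cost at Q* = (D/Q*)S + (Q*/2)H = √(2DSH) ≈ £32,849.44.
Cost at Q = 2,000: (38,500/2,000)×397 + (2,000/2)×35.3 = £7,642.25 + £35,300.00 = £42,942.25.
Excess = £42,942.25 − £32,849.44 = £10,092.81.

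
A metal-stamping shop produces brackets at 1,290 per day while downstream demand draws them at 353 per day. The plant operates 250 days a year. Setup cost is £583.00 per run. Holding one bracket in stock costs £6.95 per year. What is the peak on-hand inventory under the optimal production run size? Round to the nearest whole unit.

Annual demand D = 353 × 250 = 88,250.
Production build-up factor (1 − d/p) = 1 − 353/1,290 = 0.7264.
Q* = √(2DS / (H(1 − d/p))) = √(2 × 88,250 × 583 / (6.95 × 0.7264)).
= √(102,899,500 / 5.0482) ≈ 4514.808.
Maximum inventory = Q*(1 − d/p) = 4514.808 × 0.7264 ≈ 3279.361.

I_max ≈ 3,279 brackets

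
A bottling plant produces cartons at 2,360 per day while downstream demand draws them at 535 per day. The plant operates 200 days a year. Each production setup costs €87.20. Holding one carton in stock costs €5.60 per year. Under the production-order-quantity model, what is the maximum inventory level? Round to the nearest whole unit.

Annual demand D = 535 × 200 = 107,000.
Production build-up factor (1 − d/p) = 1 − 535/2,360 = 0.7733.
Q* = √(2DS / (H(1 − d/p))) = √(2 × 107,000 × 87.2 / (5.6 × 0.7733)).
= √(18,660,800 / 4.3305) ≈ 2075.849.
Maximum inventory = Q*(1 − d/p) = 2075.849 × 0.7733 ≈ 1605.264.

I_max ≈ 1,605 cartons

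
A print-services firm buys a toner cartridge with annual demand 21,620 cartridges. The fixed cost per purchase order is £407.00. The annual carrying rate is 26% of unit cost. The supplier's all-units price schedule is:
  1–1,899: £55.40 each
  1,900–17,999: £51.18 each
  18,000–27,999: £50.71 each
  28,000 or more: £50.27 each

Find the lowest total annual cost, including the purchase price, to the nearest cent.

Holding cost per unit per year at price C is H = 0.26·C.
For each price level, check whether its EOQ is feasible; otherwise the best quantity at that price is the breakpoint.
EOQ at £55.40 = 1105.3 (feasible in tier 1): TC = 21,620×£55.40 + (21,620/1105.3)×407 + (1105.3/2)×0.26×£55.40 = £1,213,669.41.
EOQ at £51.18 = 1150.0 < 1900, so use break Q=1900: TC = 21,620×£51.18 + (21,620/1900.0)×407 + (1900.0/2)×0.26×£51.18 = £1,123,784.29.
EOQ at £50.71 = 1155.3 < 18000, so use break Q=18000: TC = 21,620×£50.71 + (21,620/18000.0)×407 + (18000.0/2)×0.26×£50.71 = £1,215,500.45.
EOQ at £50.27 = 1160.4 < 28000, so use break Q=28000: TC = 21,620×£50.27 + (21,620/28000.0)×407 + (28000.0/2)×0.26×£50.27 = £1,270,134.46.
Lowest total cost among the candidates is at Q = 1900.0.

TC* ≈ £1,123,784.29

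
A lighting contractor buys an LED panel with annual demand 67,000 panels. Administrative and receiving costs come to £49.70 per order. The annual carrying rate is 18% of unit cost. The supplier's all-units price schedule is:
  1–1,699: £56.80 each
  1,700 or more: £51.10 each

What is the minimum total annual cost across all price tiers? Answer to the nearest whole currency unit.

Holding cost per unit per year at price C is H = 0.18·C.
Candidates are each tier's EOQ (if it falls in that tier) and each price-break quantity.
EOQ at £56.80 = 807.1 (feasible in tier 1): TC = 67,000×£56.80 + (67,000/807.1)×49.7 + (807.1/2)×0.18×£56.80 = £3,813,851.65.
EOQ at £51.10 = 850.9 < 1700, so use break Q=1700: TC = 67,000×£51.10 + (67,000/1700.0)×49.7 + (1700.0/2)×0.18×£51.10 = £3,433,477.06.
Lowest total cost among the candidates is at Q = 1700.0.

TC* ≈ £3,433,477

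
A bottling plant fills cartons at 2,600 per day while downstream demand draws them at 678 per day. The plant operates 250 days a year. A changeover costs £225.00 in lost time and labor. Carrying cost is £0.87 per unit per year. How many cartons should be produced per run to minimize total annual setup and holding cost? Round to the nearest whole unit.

Annual demand D = 678 × 250 = 169,500.
Production build-up factor (1 − d/p) = 1 − 678/2,600 = 0.7392.
Q* = √(2DS / (H(1 − d/p))) = √(2 × 169,500 × 225 / (0.87 × 0.7392)).
= √(76,275,000 / 0.6431) ≈ 10890.341.

Q* ≈ 10,890 cartons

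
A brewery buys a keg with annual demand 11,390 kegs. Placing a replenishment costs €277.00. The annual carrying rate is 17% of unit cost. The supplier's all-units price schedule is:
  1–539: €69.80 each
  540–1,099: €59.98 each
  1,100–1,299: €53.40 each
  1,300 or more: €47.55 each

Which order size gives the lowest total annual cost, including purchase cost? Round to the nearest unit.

Q* ≈ 1,300 kegs

Holding cost per unit per year at price C is H = 0.17·C.
Candidates are each tier's EOQ (if it falls in that tier) and each price-break quantity.
Tier 1 (€69.80): EOQ = 729.2 exceeds tier's upper bound 539, so this tier is dominated.
EOQ at €59.98 = 786.7 (feasible in tier 2): TC = 11,390×€59.98 + (11,390/786.7)×277 + (786.7/2)×0.17×€59.98 = €691,193.49.
EOQ at €53.40 = 833.7 < 1100, so use break Q=1100: TC = 11,390×€53.40 + (11,390/1100.0)×277 + (1100.0/2)×0.17×€53.40 = €616,087.11.
EOQ at €47.55 = 883.5 < 1300, so use break Q=1300: TC = 11,390×€47.55 + (11,390/1300.0)×277 + (1300.0/2)×0.17×€47.55 = €549,275.72.
Lowest total cost is €549,275.72 at Q = 1300.0.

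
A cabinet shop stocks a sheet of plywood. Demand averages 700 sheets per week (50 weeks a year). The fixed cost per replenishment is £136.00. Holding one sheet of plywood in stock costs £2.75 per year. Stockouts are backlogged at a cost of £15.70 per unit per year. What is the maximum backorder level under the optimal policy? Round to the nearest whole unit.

S* ≈ 301 sheets

Annual demand D = 700 × 50 = 35,000.
With planned backorders, Q* = √(2DS/H) · √((H+B)/B).
√(2DS/H) = √(2 × 35,000 × 136 / 2.75) = 1860.596.
√((H+B)/B) = √((2.75+15.7)/15.7) = 1.0840.
Q* ≈ 2016.975.
S* = Q* · H/(H+B) = 2016.975 × 2.75/18.45 ≈ 300.633.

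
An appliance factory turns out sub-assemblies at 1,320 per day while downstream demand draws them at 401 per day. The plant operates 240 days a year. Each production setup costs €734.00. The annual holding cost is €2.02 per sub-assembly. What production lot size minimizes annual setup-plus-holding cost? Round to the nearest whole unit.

Annual demand D = 401 × 240 = 96,240.
Production build-up factor (1 − d/p) = 1 − 401/1,320 = 0.6962.
Q* = √(2DS / (H(1 − d/p))) = √(2 × 96,240 × 734 / (2.02 × 0.6962)).
= √(141,280,320 / 1.4063) ≈ 10022.922.

Q* ≈ 10,023 sub-assemblies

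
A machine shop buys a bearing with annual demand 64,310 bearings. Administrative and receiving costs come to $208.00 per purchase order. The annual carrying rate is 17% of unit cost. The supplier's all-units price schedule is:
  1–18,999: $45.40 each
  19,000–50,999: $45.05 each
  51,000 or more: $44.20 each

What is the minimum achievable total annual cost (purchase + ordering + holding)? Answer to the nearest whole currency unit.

Holding cost per unit per year at price C is H = 0.17·C.
Candidates are each tier's EOQ (if it falls in that tier) and each price-break quantity.
EOQ at $45.40 = 1861.8 (feasible in tier 1): TC = 64,310×$45.40 + (64,310/1861.8)×208 + (1861.8/2)×0.17×$45.40 = $2,934,043.39.
EOQ at $45.05 = 1869.0 < 19000, so use break Q=19000: TC = 64,310×$45.05 + (64,310/19000.0)×208 + (19000.0/2)×0.17×$45.05 = $2,970,625.28.
EOQ at $44.20 = 1886.9 < 51000, so use break Q=51000: TC = 64,310×$44.20 + (64,310/51000.0)×208 + (51000.0/2)×0.17×$44.20 = $3,034,371.28.
Lowest total cost among the candidates is at Q = 1861.8.

TC* ≈ $2,934,043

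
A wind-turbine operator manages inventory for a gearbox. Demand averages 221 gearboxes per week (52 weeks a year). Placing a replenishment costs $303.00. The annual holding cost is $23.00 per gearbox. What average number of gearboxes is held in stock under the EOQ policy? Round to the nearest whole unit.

Average inventory ≈ 275 gearboxes

Annual demand D = 221 × 52 = 11,492.
EOQ = √(2DS/H) = √(2 × 11,492 × 303 / 23) ≈ 550.26.
Average inventory = Q*/2 ≈ 550.26 / 2 = 275.131.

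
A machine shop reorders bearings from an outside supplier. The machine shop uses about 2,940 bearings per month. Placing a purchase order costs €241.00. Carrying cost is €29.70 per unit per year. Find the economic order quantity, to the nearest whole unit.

Annual demand D = 2,940 × 12 = 35,280.
EOQ = √(2DS / H) = √(2 × 35,280 × 241 / 29.7).
= √(17,004,960 / 29.7) = √572,557.5758 ≈ 756.675.

Q* ≈ 757 bearings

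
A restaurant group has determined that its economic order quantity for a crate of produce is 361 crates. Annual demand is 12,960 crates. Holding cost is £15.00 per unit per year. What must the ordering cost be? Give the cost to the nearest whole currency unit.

S ≈ £75

Invert the EOQ relation Q*² = 2DS/H.
From Q* = √(2DS/H): S = Q*²H / (2D) = 361² × 15 / (2 × 12,960) = 75.4172.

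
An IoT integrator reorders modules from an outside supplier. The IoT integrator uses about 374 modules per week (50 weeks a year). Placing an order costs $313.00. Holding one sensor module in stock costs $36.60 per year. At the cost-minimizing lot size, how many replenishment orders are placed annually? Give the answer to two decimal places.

Annual demand D = 374 × 50 = 18,700.
Q* = √(2DS/H) = √(2 × 18,700 × 313 / 36.6) ≈ 565.55.
Orders per year = D / Q* = 18,700 / 565.55 ≈ 33.065.

N ≈ 33.07 orders per year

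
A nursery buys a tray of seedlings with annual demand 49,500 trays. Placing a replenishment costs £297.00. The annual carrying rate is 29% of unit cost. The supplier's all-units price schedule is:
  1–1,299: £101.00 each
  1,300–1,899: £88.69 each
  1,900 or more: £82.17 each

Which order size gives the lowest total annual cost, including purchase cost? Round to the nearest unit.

Holding cost per unit per year at price C is H = 0.29·C.
Candidates are each tier's EOQ (if it falls in that tier) and each price-break quantity.
EOQ at £101.00 = 1001.9 (feasible in tier 1): TC = 49,500×£101.00 + (49,500/1001.9)×297 + (1001.9/2)×0.29×£101.00 = £5,028,846.45.
EOQ at £88.69 = 1069.2 < 1300, so use break Q=1300: TC = 49,500×£88.69 + (49,500/1300.0)×297 + (1300.0/2)×0.29×£88.69 = £4,418,181.91.
EOQ at £82.17 = 1110.8 < 1900, so use break Q=1900: TC = 49,500×£82.17 + (49,500/1900.0)×297 + (1900.0/2)×0.29×£82.17 = £4,097,790.47.
Lowest total cost is £4,097,790.47 at Q = 1900.0.

Q* ≈ 1,900 trays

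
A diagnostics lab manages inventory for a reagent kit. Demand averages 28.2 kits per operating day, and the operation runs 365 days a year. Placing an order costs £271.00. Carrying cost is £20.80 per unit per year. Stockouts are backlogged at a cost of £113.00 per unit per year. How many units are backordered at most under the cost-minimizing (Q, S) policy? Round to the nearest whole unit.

Annual demand D = 28.2 × 365 = 10,293.
With planned backorders, Q* = √(2DS/H) · √((H+B)/B).
√(2DS/H) = √(2 × 10,293 × 271 / 20.8) = 517.892.
√((H+B)/B) = √((20.8+113)/113) = 1.0882.
Q* ≈ 563.544.
S* = Q* · H/(H+B) = 563.544 × 20.8/133.8 ≈ 87.606.

S* ≈ 88 kits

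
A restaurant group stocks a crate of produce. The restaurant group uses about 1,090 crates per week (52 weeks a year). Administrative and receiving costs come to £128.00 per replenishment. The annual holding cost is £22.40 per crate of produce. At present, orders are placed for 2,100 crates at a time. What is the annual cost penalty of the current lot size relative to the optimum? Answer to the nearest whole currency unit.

Annual demand D = 1,090 × 52 = 56,680.
EOQ = √(2DS/H) = √(2 × 56,680 × 128 / 22.4) ≈ 804.84.
Cost at Q* = (D/Q*)S + (Q*/2)H = √(2DSH) ≈ £18,028.47.
Cost at Q = 2,100: (56,680/2,100)×128 + (2,100/2)×22.4 = £3,454.78 + £23,520.00 = £26,974.78.
Excess = £26,974.78 − £18,028.47 = £8,946.31.

Extra cost ≈ £8,946 per year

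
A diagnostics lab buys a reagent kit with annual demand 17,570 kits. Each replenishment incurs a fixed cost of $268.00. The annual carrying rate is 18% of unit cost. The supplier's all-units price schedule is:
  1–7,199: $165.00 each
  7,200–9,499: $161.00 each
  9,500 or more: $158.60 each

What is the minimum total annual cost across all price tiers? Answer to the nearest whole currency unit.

Holding cost per unit per year at price C is H = 0.18·C.
Evaluate total cost at each tier's feasible EOQ or, if the EOQ is below the tier, at the tier's minimum quantity.
EOQ at $165.00 = 563.1 (feasible in tier 1): TC = 17,570×$165.00 + (17,570/563.1)×268 + (563.1/2)×0.18×$165.00 = $2,915,774.24.
EOQ at $161.00 = 570.1 < 7200, so use break Q=7200: TC = 17,570×$161.00 + (17,570/7200.0)×268 + (7200.0/2)×0.18×$161.00 = $2,933,751.99.
EOQ at $158.60 = 574.4 < 9500, so use break Q=9500: TC = 17,570×$158.60 + (17,570/9500.0)×268 + (9500.0/2)×0.18×$158.60 = $2,922,700.66.
Lowest total cost among the candidates is at Q = 563.1.

TC* ≈ $2,915,774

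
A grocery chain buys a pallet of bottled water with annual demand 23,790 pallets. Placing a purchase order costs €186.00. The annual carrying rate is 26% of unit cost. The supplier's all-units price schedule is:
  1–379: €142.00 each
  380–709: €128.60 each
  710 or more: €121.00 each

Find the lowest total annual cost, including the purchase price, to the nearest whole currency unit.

TC* ≈ €2,895,991

Holding cost per unit per year at price C is H = 0.26·C.
Candidates are each tier's EOQ (if it falls in that tier) and each price-break quantity.
Tier 1 (€142.00): EOQ = 489.6 exceeds tier's upper bound 379, so this tier is dominated.
EOQ at €128.60 = 514.5 (feasible in tier 2): TC = 23,790×€128.60 + (23,790/514.5)×186 + (514.5/2)×0.26×€128.60 = €3,076,595.88.
EOQ at €121.00 = 530.4 < 710, so use break Q=710: TC = 23,790×€121.00 + (23,790/710.0)×186 + (710.0/2)×0.26×€121.00 = €2,895,990.61.
Lowest total cost among the candidates is at Q = 710.0.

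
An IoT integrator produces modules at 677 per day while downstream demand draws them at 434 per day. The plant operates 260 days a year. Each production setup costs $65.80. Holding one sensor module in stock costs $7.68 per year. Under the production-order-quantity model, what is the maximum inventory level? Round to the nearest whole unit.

Annual demand D = 434 × 260 = 112,840.
Production build-up factor (1 − d/p) = 1 − 434/677 = 0.3589.
Q* = √(2DS / (H(1 − d/p))) = √(2 × 112,840 × 65.8 / (7.68 × 0.3589)).
= √(14,849,744 / 2.7566) ≈ 2320.973.
Maximum inventory = Q*(1 − d/p) = 2320.973 × 0.3589 ≈ 833.082.

I_max ≈ 833 modules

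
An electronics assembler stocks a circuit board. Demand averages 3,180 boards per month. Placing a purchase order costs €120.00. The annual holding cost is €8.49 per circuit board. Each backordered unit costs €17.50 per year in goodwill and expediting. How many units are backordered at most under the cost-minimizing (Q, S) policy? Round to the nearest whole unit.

S* ≈ 413 boards

Annual demand D = 3,180 × 12 = 38,160.
With planned backorders, Q* = √(2DS/H) · √((H+B)/B).
√(2DS/H) = √(2 × 38,160 × 120 / 8.49) = 1038.618.
√((H+B)/B) = √((8.49+17.5)/17.5) = 1.2187.
Q* ≈ 1265.727.
S* = Q* · H/(H+B) = 1265.727 × 8.49/25.99 ≈ 413.468.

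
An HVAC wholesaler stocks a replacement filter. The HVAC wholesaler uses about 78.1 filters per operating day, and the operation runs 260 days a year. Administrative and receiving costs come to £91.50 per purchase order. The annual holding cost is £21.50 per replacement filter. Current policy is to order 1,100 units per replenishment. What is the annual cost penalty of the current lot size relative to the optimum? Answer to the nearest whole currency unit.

Extra cost ≈ £4,576 per year

Annual demand D = 78.1 × 260 = 20,306.
EOQ = √(2DS/H) = √(2 × 20,306 × 91.5 / 21.5) ≈ 415.74.
Cost at Q* = (D/Q*)S + (Q*/2)H = √(2DSH) ≈ £8,938.34.
Cost at Q = 1,100: (20,306/1,100)×91.5 + (1,100/2)×21.5 = £1,689.09 + £11,825.00 = £13,514.09.
Excess = £13,514.09 − £8,938.34 = £4,575.75.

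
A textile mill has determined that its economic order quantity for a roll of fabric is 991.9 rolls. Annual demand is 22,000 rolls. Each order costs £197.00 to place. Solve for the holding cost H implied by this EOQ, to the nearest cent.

The basic EOQ model gives Q* = √(2DS/H); rearrange for the unknown.
From Q* = √(2DS/H): H = 2DS / Q*² = 2 × 22,000 × 197 / 991.9² = 8.8101.

H ≈ £8.81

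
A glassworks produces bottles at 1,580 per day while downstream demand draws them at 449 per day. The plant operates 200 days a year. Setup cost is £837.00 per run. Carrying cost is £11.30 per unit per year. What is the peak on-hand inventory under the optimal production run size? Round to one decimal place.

I_max ≈ 3,085.9 bottles

Annual demand D = 449 × 200 = 89,800.
Production build-up factor (1 − d/p) = 1 − 449/1,580 = 0.7158.
Q* = √(2DS / (H(1 − d/p))) = √(2 × 89,800 × 837 / (11.3 × 0.7158)).
= √(150,325,200 / 8.0888) ≈ 4310.959.
Maximum inventory = Q*(1 − d/p) = 4310.959 × 0.7158 ≈ 3085.883.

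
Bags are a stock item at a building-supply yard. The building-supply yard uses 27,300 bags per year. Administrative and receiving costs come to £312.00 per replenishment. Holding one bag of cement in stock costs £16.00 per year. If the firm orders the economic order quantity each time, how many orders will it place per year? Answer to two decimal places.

The optimal lot size = √(2DS/H) = √(2 × 27,300 × 312 / 16) ≈ 1031.84.
Orders per year = D / Q* = 27,300 / 1031.84 ≈ 26.458.

N ≈ 26.46 orders per year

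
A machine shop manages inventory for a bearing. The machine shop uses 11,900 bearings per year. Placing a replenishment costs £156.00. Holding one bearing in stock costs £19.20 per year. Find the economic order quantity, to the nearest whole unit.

EOQ = √(2DS / H) = √(2 × 11,900 × 156 / 19.2).
= √(3,712,800 / 19.2) = √193,375 ≈ 439.744.

Q* ≈ 440 bearings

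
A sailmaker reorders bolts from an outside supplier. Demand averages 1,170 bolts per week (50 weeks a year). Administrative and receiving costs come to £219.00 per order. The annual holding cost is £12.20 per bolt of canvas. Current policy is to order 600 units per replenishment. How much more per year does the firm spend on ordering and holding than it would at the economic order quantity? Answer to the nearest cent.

Extra cost ≈ £7,331.99 per year

Annual demand D = 1,170 × 50 = 58,500.
EOQ = √(2DS/H) = √(2 × 58,500 × 219 / 12.2) ≈ 1449.22.
Cost at Q* = (D/Q*)S + (Q*/2)H = √(2DSH) ≈ £17,680.51.
Cost at Q = 600: (58,500/600)×219 + (600/2)×12.2 = £21,352.50 + £3,660.00 = £25,012.50.
Excess = £25,012.50 − £17,680.51 = £7,331.99.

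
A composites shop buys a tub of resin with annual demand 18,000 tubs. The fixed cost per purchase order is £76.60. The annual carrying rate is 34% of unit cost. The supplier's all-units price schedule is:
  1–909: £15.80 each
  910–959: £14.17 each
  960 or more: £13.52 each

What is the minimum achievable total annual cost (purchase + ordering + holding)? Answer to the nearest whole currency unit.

TC* ≈ £247,003

Holding cost per unit per year at price C is H = 0.34·C.
Candidates are each tier's EOQ (if it falls in that tier) and each price-break quantity.
EOQ at £15.80 = 716.5 (feasible in tier 1): TC = 18,000×£15.80 + (18,000/716.5)×76.6 + (716.5/2)×0.34×£15.80 = £288,248.87.
EOQ at £14.17 = 756.6 < 910, so use break Q=910: TC = 18,000×£14.17 + (18,000/910.0)×76.6 + (910.0/2)×0.34×£14.17 = £258,767.26.
EOQ at £13.52 = 774.5 < 960, so use break Q=960: TC = 18,000×£13.52 + (18,000/960.0)×76.6 + (960.0/2)×0.34×£13.52 = £247,002.71.
Lowest total cost among the candidates is at Q = 960.0.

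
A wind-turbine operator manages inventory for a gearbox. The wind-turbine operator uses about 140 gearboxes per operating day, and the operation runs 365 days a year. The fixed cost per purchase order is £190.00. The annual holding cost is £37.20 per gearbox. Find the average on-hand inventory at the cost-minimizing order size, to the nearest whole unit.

Annual demand D = 140 × 365 = 51,100.
EOQ = √(2DS/H) = √(2 × 51,100 × 190 / 37.2) ≈ 722.49.
Average inventory = Q*/2 ≈ 722.49 / 2 = 361.244.

Average inventory ≈ 361 gearboxes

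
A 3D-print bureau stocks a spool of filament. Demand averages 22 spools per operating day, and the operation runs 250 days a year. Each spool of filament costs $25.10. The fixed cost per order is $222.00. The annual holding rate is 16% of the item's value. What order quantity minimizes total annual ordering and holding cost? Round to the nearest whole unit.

Q* ≈ 780 spools

Annual demand D = 22 × 250 = 5,500.
Holding cost H = 0.16 × $25.10 = $4.0160 per unit per year.
EOQ = √(2DS / H) = √(2 × 5,500 × 222 / 4.016).
= √(2,442,000 / 4.016) = √608,067.7291 ≈ 779.787.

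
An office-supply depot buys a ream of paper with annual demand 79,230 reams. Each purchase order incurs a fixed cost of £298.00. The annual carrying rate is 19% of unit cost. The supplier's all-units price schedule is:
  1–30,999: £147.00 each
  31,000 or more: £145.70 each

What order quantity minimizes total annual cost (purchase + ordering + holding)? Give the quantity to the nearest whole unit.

Holding cost per unit per year at price C is H = 0.19·C.
For each price level, check whether its EOQ is feasible; otherwise the best quantity at that price is the breakpoint.
EOQ at £147.00 = 1300.3 (feasible in tier 1): TC = 79,230×£147.00 + (79,230/1300.3)×298 + (1300.3/2)×0.19×£147.00 = £11,683,126.45.
EOQ at £145.70 = 1306.1 < 31000, so use break Q=31000: TC = 79,230×£145.70 + (79,230/31000.0)×298 + (31000.0/2)×0.19×£145.70 = £11,973,659.13.
Lowest total cost is £11,683,126.45 at Q = 1300.3.

Q* ≈ 1,300 reams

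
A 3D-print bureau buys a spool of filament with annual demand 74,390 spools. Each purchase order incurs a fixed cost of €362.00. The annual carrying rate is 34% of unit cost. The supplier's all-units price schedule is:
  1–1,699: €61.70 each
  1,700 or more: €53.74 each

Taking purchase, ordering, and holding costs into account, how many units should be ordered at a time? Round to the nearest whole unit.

Holding cost per unit per year at price C is H = 0.34·C.
For each price level, check whether its EOQ is feasible; otherwise the best quantity at that price is the breakpoint.
EOQ at €61.70 = 1602.3 (feasible in tier 1): TC = 74,390×€61.70 + (74,390/1602.3)×362 + (1602.3/2)×0.34×€61.70 = €4,623,476.10.
EOQ at €53.74 = 1716.9 (feasible in tier 2): TC = 74,390×€53.74 + (74,390/1716.9)×362 + (1716.9/2)×0.34×€53.74 = €4,029,088.62.
Lowest total cost is €4,029,088.62 at Q = 1716.9.

Q* ≈ 1,717 spools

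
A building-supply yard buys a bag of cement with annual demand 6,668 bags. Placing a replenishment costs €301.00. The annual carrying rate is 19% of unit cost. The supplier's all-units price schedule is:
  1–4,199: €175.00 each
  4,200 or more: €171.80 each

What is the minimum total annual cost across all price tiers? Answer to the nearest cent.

TC* ≈ €1,178,452.92

Holding cost per unit per year at price C is H = 0.19·C.
Candidates are each tier's EOQ (if it falls in that tier) and each price-break quantity.
EOQ at €175.00 = 347.5 (feasible in tier 1): TC = 6,668×€175.00 + (6,668/347.5)×301 + (347.5/2)×0.19×€175.00 = €1,178,452.92.
EOQ at €171.80 = 350.7 < 4200, so use break Q=4200: TC = 6,668×€171.80 + (6,668/4200.0)×301 + (4200.0/2)×0.19×€171.80 = €1,214,588.47.
Lowest total cost among the candidates is at Q = 347.5.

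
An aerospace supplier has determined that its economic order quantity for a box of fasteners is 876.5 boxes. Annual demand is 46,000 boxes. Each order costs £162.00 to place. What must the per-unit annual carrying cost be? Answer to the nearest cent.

Squaring Q* = √(2DS/H) gives Q*² = 2DS/H.
From Q* = √(2DS/H): H = 2DS / Q*² = 2 × 46,000 × 162 / 876.5² = 19.3999.

H ≈ £19.40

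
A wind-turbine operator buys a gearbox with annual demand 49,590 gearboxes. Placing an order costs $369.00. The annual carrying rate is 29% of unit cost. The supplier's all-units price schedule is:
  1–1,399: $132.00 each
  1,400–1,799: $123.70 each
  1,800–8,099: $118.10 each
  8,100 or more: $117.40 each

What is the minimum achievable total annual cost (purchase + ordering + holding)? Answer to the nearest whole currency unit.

TC* ≈ $5,897,569

Holding cost per unit per year at price C is H = 0.29·C.
For each price level, check whether its EOQ is feasible; otherwise the best quantity at that price is the breakpoint.
EOQ at $132.00 = 977.8 (feasible in tier 1): TC = 49,590×$132.00 + (49,590/977.8)×369 + (977.8/2)×0.29×$132.00 = $6,583,309.26.
EOQ at $123.70 = 1010.0 < 1400, so use break Q=1400: TC = 49,590×$123.70 + (49,590/1400.0)×369 + (1400.0/2)×0.29×$123.70 = $6,172,464.61.
EOQ at $118.10 = 1033.7 < 1800, so use break Q=1800: TC = 49,590×$118.10 + (49,590/1800.0)×369 + (1800.0/2)×0.29×$118.10 = $5,897,569.05.
EOQ at $117.40 = 1036.8 < 8100, so use break Q=8100: TC = 49,590×$117.40 + (49,590/8100.0)×369 + (8100.0/2)×0.29×$117.40 = $5,962,011.40.
Lowest total cost among the candidates is at Q = 1800.0.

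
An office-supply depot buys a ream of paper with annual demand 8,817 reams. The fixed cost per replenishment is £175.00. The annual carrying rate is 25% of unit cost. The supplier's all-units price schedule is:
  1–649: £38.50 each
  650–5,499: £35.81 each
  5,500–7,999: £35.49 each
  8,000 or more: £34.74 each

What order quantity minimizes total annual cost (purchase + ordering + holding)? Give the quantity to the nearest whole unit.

Q* ≈ 650 reams

Holding cost per unit per year at price C is H = 0.25·C.
Evaluate total cost at each tier's feasible EOQ or, if the EOQ is below the tier, at the tier's minimum quantity.
EOQ at £38.50 = 566.2 (feasible in tier 1): TC = 8,817×£38.50 + (8,817/566.2)×175 + (566.2/2)×0.25×£38.50 = £344,904.48.
EOQ at £35.81 = 587.1 < 650, so use break Q=650: TC = 8,817×£35.81 + (8,817/650.0)×175 + (650.0/2)×0.25×£35.81 = £321,020.14.
EOQ at £35.49 = 589.8 < 5500, so use break Q=5500: TC = 8,817×£35.49 + (8,817/5500.0)×175 + (5500.0/2)×0.25×£35.49 = £337,595.25.
EOQ at £34.74 = 596.1 < 8000, so use break Q=8000: TC = 8,817×£34.74 + (8,817/8000.0)×175 + (8000.0/2)×0.25×£34.74 = £341,235.45.
Lowest total cost is £321,020.14 at Q = 650.0.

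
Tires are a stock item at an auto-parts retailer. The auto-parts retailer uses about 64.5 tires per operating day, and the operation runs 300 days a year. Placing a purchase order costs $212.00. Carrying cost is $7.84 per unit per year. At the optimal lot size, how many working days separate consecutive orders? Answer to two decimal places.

T ≈ 15.86 days

Annual demand D = 64.5 × 300 = 19,350.
The optimal lot size = √(2DS/H) = √(2 × 19,350 × 212 / 7.84) ≈ 1022.98.
Cycle time = Q*/D × 300 = 1022.98 / 19,350 × 300 ≈ 15.860 days.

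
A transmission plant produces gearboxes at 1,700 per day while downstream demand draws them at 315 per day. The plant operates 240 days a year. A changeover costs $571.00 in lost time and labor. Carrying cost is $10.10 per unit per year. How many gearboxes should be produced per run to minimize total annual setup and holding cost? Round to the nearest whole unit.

Q* ≈ 3,239 gearboxes

Annual demand D = 315 × 240 = 75,600.
Production build-up factor (1 − d/p) = 1 − 315/1,700 = 0.8147.
Q* = √(2DS / (H(1 − d/p))) = √(2 × 75,600 × 571 / (10.1 × 0.8147)).
= √(86,335,200 / 8.2285) ≈ 3239.163.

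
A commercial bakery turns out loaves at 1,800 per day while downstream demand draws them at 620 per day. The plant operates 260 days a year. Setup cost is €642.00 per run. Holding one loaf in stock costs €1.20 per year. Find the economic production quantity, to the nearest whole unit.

Q* ≈ 16,221 loaves

Annual demand D = 620 × 260 = 161,200.
Production build-up factor (1 − d/p) = 1 − 620/1,800 = 0.6556.
Q* = √(2DS / (H(1 − d/p))) = √(2 × 161,200 × 642 / (1.2 × 0.6556)).
= √(206,980,800 / 0.7867) ≈ 16220.702.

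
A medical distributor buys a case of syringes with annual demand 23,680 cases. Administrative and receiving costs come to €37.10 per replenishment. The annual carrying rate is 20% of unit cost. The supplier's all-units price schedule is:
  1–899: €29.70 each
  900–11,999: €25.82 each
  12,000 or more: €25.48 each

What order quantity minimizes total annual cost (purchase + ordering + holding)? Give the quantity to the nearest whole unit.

Q* ≈ 900 cases

Holding cost per unit per year at price C is H = 0.20·C.
Evaluate total cost at each tier's feasible EOQ or, if the EOQ is below the tier, at the tier's minimum quantity.
EOQ at €29.70 = 543.9 (feasible in tier 1): TC = 23,680×€29.70 + (23,680/543.9)×37.1 + (543.9/2)×0.20×€29.70 = €706,526.62.
EOQ at €25.82 = 583.3 < 900, so use break Q=900: TC = 23,680×€25.82 + (23,680/900.0)×37.1 + (900.0/2)×0.20×€25.82 = €614,717.54.
EOQ at €25.48 = 587.2 < 12000, so use break Q=12000: TC = 23,680×€25.48 + (23,680/12000.0)×37.1 + (12000.0/2)×0.20×€25.48 = €634,015.61.
Lowest total cost is €614,717.54 at Q = 900.0.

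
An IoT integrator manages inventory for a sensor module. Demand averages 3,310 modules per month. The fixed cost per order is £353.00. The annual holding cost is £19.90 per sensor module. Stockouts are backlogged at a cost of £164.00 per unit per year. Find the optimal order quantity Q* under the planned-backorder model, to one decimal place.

Annual demand D = 3,310 × 12 = 39,720.
With planned backorders, Q* = √(2DS/H) · √((H+B)/B).
√(2DS/H) = √(2 × 39,720 × 353 / 19.9) = 1187.081.
√((H+B)/B) = √((19.9+164)/164) = 1.0589.
Q* ≈ 1257.041.

Q* ≈ 1,257.0 modules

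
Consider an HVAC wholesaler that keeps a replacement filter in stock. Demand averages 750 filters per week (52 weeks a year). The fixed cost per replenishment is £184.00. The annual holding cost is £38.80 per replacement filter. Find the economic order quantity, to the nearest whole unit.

Annual demand D = 750 × 52 = 39,000.
EOQ = √(2DS / H) = √(2 × 39,000 × 184 / 38.8).
= √(14,352,000 / 38.8) = √369,896.9072 ≈ 608.192.

Q* ≈ 608 filters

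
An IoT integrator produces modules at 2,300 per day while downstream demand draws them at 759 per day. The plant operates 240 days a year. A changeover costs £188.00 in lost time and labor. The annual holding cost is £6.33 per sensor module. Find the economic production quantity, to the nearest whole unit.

Q* ≈ 4,019 modules

Annual demand D = 759 × 240 = 182,160.
Production build-up factor (1 − d/p) = 1 − 759/2,300 = 0.6700.
Q* = √(2DS / (H(1 − d/p))) = √(2 × 182,160 × 188 / (6.33 × 0.6700)).
= √(68,492,160 / 4.2411) ≈ 4018.659.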